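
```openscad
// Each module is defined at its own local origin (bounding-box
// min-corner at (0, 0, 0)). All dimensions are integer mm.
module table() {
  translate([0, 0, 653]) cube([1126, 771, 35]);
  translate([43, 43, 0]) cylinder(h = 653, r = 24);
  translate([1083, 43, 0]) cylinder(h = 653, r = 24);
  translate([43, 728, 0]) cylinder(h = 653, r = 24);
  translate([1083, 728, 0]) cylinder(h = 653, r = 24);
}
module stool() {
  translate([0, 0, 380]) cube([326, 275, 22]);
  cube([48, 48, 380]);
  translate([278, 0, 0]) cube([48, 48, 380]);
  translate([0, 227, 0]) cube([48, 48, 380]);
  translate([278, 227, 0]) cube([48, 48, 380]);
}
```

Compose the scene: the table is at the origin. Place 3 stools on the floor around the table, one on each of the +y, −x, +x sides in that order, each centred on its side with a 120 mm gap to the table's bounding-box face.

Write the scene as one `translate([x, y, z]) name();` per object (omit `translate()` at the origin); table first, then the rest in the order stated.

table();
translate([400, 891, 0]) stool();
translate([-446, 248, 0]) stool();
translate([1246, 248, 0]) stool();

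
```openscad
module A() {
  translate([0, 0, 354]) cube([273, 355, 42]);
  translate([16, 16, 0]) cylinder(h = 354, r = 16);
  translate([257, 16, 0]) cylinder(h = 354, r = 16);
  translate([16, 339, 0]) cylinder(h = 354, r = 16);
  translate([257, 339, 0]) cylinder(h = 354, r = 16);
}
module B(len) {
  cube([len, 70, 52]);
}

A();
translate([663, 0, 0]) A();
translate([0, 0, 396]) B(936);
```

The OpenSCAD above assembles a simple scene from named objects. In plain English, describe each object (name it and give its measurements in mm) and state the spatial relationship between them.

A is a four-legged stool. The seat is 273×355 mm, 42 mm thick, top at z = 396 mm. It stands on four round legs, each 32 mm in diameter, from z = 0 to the seat underside, each leg's axis is inset half a diameter from the nearest pair of seat edges (so the leg's bounding box is flush with the corner).

B is a rectangular beam 936 mm long (x), 70 mm deep (y), 52 mm thick (z).

The beam spans the tops of two stools placed 390 mm apart, resting at z = 396 mm.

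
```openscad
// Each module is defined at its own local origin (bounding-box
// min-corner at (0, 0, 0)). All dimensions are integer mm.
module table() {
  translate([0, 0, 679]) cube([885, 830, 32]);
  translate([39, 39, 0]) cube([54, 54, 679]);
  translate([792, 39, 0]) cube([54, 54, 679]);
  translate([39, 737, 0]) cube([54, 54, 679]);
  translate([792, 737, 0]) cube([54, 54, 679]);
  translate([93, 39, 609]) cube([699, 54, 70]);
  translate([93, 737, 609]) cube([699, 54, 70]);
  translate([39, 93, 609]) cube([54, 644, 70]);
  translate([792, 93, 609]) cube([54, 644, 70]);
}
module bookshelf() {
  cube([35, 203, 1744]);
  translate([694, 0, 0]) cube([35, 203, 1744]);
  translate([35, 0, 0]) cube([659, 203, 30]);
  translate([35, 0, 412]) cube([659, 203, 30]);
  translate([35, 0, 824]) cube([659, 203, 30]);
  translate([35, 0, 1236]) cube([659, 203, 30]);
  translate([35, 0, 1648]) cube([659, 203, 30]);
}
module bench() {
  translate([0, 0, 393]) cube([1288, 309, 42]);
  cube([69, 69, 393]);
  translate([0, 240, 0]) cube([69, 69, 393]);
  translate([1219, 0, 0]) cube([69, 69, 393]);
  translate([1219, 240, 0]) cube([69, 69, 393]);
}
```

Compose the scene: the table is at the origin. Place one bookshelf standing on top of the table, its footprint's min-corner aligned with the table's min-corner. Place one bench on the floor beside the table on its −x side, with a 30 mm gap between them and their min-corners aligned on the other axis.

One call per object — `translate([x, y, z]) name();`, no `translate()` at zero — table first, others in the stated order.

table();
translate([0, 0, 711]) bookshelf();
translate([-1318, 0, 0]) bench();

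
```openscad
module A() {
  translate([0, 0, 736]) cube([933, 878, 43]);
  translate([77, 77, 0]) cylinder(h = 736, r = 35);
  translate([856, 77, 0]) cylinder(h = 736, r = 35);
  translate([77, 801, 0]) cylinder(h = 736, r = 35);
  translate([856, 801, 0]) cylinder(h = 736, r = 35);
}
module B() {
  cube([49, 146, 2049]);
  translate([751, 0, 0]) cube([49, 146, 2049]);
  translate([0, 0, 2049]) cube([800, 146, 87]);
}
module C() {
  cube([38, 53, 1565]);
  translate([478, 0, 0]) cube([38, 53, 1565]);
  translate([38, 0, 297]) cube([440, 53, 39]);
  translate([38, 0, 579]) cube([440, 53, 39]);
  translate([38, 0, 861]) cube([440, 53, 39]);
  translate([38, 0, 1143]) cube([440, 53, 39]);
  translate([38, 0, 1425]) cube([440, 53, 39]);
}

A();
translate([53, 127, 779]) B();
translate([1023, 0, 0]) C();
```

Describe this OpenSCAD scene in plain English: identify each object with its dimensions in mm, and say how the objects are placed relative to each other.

A is a table with a 933×878 mm rectangular top, 43 mm thick, top surface at z = 779 mm, supported by four round legs of 70 mm diameter, each leg's bounding box inset 42 mm from the nearest pair of top edges, running from the floor.

B is a door frame. The clear opening is 702 mm wide and 2049 mm high. Two 49 mm wide jambs, 146 mm deep, stand either side of the opening from the floor to the top of the opening. A 87 mm thick head sits across the top of both jambs, spanning the full outside width of the frame.

C is a straight ladder. Two 38×53 mm vertical rails, 1565 mm tall, stand 516 mm apart (outside-to-outside) with their front faces coplanar on the −y side. 5 rungs, each 53 mm deep and 39 mm tall, span between the inner faces of the rails, front faces flush with the rails. The lowest rung's underside is at z = 297 mm and rungs are spaced 282 mm apart (underside to underside).

The door frame is on top of the table. The ladder is on the floor beside the table on its +x side.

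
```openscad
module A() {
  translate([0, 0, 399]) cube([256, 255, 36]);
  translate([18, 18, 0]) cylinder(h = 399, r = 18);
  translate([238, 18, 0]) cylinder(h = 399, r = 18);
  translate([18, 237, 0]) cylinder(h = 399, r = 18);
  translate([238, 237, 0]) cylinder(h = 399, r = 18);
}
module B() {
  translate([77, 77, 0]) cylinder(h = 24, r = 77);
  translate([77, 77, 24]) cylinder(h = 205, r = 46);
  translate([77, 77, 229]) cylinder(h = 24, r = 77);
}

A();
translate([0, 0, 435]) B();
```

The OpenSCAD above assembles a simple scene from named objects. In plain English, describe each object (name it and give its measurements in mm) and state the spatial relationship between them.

A is a four-legged stool. The seat is 256×255 mm, 36 mm thick, top at z = 435 mm. It stands on four round legs, each 36 mm in diameter, from z = 0 to the seat underside, each leg's axis is inset half a diameter from the nearest pair of seat edges (so the leg's bounding box is flush with the corner).

B is a spool: two coaxial disc flanges of radius 77 mm and thickness 24 mm, joined by a core cylinder of radius 46 mm and height 205 mm. The lower flange rests on z = 0 and the three cylinders share a vertical axis.

The spool is on top of the stool.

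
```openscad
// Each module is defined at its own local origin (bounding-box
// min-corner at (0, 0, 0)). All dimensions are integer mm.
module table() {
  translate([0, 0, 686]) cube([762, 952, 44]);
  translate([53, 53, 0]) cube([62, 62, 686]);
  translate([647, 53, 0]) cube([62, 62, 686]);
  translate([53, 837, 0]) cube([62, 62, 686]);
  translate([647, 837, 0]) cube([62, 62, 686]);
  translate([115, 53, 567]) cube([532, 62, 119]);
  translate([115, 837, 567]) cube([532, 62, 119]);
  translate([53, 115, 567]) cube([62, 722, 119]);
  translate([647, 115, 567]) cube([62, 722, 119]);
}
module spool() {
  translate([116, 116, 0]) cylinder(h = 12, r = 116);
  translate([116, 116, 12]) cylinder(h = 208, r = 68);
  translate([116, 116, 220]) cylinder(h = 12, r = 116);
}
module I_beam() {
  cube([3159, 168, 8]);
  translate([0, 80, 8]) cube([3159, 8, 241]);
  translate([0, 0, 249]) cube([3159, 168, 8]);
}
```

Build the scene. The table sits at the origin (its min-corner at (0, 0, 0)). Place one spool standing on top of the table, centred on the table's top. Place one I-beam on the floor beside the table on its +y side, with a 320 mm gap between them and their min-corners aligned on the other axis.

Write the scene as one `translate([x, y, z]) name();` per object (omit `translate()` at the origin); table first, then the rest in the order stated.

table();
translate([265, 360, 730]) spool();
translate([0, 1272, 0]) I_beam();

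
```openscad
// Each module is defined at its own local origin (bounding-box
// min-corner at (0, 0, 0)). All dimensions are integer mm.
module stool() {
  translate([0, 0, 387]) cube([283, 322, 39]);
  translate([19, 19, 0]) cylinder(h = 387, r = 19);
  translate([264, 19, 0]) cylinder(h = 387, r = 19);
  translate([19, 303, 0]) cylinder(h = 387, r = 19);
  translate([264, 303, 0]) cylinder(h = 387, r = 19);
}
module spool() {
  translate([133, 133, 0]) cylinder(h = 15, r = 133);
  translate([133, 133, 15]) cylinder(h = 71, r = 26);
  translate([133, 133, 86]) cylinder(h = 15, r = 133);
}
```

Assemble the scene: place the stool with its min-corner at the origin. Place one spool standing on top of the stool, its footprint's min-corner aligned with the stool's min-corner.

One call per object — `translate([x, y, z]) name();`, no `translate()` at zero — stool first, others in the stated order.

stool();
translate([0, 0, 426]) spool();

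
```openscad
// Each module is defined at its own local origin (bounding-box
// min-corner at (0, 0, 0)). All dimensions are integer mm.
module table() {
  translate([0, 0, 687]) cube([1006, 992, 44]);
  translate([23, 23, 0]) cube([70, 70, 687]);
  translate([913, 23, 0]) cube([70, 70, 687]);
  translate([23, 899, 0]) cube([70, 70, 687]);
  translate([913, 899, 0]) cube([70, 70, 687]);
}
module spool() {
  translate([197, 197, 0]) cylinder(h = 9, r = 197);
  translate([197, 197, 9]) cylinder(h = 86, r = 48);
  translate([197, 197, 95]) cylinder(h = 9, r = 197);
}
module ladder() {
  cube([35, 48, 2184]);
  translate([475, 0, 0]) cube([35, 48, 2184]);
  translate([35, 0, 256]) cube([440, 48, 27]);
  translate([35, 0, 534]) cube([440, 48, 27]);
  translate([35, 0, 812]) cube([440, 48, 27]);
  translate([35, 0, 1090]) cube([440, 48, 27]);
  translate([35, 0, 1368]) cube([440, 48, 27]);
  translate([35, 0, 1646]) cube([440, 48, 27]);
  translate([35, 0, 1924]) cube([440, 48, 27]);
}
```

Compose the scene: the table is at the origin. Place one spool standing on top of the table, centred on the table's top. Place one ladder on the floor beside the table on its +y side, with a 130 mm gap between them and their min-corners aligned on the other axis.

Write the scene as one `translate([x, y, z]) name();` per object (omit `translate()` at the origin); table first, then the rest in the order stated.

table();
translate([306, 299, 731]) spool();
translate([0, 1122, 0]) ladder();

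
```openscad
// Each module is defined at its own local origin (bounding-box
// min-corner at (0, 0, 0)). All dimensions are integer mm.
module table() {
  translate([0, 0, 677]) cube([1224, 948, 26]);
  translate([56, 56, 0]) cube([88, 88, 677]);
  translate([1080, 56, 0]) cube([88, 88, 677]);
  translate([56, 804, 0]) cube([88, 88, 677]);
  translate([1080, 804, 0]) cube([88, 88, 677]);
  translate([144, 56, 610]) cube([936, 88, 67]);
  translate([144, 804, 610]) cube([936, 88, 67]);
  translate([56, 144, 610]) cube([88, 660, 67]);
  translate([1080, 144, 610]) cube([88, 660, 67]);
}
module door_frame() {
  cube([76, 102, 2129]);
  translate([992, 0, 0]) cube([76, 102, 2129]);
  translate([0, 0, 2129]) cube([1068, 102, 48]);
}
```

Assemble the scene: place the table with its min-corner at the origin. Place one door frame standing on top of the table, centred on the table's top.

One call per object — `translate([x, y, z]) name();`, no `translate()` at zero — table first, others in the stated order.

table();
translate([78, 423, 703]) door_frame();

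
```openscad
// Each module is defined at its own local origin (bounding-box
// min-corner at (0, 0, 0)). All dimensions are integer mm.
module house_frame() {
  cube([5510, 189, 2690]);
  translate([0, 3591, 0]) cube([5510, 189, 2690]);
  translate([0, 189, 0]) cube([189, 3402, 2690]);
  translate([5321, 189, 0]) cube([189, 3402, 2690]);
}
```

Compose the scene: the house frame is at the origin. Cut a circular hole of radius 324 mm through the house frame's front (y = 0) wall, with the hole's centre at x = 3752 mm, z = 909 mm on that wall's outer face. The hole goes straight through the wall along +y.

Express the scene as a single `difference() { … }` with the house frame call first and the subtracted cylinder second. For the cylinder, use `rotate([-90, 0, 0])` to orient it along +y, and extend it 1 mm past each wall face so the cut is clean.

difference() {
  house_frame();
  translate([3752, -1, 909]) rotate([-90, 0, 0]) cylinder(h = 191, r = 324);
}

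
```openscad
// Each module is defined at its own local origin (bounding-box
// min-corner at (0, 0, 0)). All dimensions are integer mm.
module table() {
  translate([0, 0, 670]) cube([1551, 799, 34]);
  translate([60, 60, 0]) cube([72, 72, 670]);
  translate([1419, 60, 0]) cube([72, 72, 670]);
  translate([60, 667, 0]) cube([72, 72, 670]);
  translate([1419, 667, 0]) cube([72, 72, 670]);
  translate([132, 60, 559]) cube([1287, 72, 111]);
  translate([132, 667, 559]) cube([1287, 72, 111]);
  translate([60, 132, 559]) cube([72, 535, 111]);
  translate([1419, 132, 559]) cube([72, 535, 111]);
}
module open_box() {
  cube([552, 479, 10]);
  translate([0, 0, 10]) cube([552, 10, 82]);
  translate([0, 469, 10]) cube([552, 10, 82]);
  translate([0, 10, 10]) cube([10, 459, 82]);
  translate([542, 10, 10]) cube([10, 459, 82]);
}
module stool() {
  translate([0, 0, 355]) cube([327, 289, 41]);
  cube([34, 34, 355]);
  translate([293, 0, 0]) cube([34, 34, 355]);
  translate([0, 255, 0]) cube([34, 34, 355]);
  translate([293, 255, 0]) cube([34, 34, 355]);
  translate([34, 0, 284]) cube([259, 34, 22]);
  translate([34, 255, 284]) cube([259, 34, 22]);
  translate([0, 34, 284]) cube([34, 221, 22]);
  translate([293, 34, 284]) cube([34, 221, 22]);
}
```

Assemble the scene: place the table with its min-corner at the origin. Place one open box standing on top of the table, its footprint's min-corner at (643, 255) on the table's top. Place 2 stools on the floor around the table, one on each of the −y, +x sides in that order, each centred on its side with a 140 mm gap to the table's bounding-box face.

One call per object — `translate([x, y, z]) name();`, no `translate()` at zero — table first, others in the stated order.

table();
translate([643, 255, 704]) open_box();
translate([612, -429, 0]) stool();
translate([1691, 255, 0]) stool();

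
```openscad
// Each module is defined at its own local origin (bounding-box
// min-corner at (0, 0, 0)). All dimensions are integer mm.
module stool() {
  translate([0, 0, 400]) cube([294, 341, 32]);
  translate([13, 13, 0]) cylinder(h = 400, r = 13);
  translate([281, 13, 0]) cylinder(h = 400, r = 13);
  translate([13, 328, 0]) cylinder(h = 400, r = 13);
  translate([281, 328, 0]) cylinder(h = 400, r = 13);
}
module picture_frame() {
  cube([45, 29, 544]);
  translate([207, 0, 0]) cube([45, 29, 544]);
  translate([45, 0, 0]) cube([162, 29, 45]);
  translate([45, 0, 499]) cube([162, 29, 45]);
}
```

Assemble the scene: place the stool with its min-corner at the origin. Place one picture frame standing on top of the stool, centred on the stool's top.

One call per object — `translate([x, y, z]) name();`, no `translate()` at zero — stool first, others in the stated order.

stool();
translate([21, 156, 432]) picture_frame();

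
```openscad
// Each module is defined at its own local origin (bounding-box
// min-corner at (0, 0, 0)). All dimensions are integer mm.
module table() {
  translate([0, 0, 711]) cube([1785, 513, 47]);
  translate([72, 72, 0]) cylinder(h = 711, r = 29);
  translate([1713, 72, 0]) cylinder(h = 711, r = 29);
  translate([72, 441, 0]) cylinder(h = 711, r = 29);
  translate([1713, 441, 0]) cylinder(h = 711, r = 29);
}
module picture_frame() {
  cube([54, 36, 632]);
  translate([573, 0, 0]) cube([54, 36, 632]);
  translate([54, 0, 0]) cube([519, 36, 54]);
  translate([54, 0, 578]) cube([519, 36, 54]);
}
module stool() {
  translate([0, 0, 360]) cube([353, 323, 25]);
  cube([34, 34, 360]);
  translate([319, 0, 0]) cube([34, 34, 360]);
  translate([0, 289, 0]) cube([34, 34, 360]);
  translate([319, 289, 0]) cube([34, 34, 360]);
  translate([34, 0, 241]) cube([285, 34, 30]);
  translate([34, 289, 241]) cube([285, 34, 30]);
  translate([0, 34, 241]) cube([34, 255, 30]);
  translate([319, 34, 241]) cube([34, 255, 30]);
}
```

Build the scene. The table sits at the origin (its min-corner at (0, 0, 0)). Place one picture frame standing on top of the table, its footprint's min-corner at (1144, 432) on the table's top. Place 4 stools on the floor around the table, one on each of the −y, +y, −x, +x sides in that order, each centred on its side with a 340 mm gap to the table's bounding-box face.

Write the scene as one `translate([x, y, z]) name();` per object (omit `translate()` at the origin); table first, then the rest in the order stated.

table();
translate([1144, 432, 758]) picture_frame();
translate([716, -663, 0]) stool();
translate([716, 853, 0]) stool();
translate([-693, 95, 0]) stool();
translate([2125, 95, 0]) stool();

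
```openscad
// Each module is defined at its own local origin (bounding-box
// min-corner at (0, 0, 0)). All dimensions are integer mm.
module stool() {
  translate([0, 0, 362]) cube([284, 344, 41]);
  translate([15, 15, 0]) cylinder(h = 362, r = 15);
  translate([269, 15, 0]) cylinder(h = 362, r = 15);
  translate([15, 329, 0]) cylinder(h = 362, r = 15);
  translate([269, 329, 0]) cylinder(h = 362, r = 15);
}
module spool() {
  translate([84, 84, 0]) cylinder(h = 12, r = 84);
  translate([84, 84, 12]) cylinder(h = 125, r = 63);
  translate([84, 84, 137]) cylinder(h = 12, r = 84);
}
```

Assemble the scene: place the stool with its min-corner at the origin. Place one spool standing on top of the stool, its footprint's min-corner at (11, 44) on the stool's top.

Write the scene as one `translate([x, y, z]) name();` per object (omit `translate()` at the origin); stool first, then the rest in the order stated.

stool();
translate([11, 44, 403]) spool();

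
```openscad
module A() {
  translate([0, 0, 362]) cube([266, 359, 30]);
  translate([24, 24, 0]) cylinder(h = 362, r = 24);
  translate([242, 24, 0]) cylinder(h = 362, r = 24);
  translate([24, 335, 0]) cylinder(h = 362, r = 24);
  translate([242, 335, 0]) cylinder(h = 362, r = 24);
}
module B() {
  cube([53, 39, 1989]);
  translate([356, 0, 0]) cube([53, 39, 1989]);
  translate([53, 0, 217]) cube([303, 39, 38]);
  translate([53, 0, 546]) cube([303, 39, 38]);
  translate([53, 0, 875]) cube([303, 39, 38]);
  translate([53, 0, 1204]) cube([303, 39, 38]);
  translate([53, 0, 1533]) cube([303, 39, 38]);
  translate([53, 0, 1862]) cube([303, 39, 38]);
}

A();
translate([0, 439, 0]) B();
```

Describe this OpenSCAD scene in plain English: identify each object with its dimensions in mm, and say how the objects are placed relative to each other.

A is a simple wooden stool: a rectangular seat 266 mm (x) by 359 mm (y), 30 mm thick, top face at z = 392 mm, on four round legs, each 48 mm in diameter. The legs rest on z = 0, each leg's axis is inset half a diameter from the nearest pair of seat edges (so the leg's bounding box is flush with the corner).

B is a straight ladder. Two 53×39 mm vertical rails, 1989 mm tall, stand 409 mm apart (outside-to-outside) with their front faces coplanar on the −y side. 6 rungs, each 39 mm deep and 38 mm tall, span between the inner faces of the rails, front faces flush with the rails. The lowest rung's underside is at z = 217 mm and rungs are spaced 329 mm apart (underside to underside).

The ladder is on the floor beside the stool on its +y side.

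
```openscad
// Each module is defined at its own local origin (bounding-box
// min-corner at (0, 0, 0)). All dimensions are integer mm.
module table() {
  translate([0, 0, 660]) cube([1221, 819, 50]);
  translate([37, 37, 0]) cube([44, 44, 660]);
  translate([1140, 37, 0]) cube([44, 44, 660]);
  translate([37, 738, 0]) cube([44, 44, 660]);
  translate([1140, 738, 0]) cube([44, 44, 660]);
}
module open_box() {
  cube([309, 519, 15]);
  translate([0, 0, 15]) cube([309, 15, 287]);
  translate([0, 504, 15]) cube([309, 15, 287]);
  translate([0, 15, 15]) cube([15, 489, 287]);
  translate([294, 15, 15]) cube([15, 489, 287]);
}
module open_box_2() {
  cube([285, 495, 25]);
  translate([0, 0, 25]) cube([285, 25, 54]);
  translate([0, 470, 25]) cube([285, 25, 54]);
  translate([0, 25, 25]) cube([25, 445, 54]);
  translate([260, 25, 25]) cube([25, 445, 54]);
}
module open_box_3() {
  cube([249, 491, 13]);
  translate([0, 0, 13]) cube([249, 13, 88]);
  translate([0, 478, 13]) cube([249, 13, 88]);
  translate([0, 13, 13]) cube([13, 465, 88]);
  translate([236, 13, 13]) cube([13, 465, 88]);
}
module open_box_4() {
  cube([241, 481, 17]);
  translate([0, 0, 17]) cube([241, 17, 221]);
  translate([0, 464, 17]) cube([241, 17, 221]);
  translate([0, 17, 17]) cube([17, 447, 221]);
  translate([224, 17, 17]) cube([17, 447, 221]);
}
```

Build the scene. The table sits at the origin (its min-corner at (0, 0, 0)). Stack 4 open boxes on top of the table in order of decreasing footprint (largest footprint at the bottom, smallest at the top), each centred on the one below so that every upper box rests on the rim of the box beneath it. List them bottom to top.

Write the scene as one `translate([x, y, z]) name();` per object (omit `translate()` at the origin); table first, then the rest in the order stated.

table();
translate([456, 150, 710]) open_box();
translate([468, 162, 1012]) open_box_2();
translate([486, 164, 1091]) open_box_3();
translate([490, 169, 1192]) open_box_4();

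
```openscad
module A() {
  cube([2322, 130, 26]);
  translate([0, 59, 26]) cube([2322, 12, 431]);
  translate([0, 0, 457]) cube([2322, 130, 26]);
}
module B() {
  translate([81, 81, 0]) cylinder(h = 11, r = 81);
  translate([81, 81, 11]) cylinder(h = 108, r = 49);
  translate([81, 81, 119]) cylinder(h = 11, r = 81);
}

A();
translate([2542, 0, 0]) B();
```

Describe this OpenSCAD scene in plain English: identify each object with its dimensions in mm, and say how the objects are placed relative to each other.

A is an I-beam lying along x, 2322 mm long. Overall section height 483 mm. Two flanges 130 mm wide (y) and 26 mm thick, one on the floor and one at the top; a web 12 mm thick runs between them, centred on the flange width.

B is a spool: two coaxial disc flanges of radius 81 mm and thickness 11 mm, joined by a core cylinder of radius 49 mm and height 108 mm. The lower flange rests on z = 0 and the three cylinders share a vertical axis.

The spool is on the floor beside the I-beam on its +x side.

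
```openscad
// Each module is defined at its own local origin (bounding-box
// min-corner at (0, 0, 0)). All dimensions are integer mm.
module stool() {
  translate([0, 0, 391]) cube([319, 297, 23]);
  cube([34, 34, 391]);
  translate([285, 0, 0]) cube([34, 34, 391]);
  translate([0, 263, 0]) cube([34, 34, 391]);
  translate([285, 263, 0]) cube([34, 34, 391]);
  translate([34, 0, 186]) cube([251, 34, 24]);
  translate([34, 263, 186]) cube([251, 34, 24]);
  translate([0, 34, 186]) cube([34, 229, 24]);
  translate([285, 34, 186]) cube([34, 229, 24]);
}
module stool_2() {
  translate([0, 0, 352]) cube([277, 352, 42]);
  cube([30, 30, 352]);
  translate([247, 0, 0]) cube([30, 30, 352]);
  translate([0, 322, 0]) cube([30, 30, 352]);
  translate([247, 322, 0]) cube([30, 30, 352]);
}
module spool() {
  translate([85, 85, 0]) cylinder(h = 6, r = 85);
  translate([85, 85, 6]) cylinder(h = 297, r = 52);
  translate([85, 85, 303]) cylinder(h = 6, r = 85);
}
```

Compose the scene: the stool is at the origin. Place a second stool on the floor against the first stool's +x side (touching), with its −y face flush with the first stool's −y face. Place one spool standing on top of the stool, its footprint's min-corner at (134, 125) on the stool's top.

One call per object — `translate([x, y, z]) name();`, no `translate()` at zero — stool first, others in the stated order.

stool();
translate([319, 0, 0]) stool_2();
translate([134, 125, 414]) spool();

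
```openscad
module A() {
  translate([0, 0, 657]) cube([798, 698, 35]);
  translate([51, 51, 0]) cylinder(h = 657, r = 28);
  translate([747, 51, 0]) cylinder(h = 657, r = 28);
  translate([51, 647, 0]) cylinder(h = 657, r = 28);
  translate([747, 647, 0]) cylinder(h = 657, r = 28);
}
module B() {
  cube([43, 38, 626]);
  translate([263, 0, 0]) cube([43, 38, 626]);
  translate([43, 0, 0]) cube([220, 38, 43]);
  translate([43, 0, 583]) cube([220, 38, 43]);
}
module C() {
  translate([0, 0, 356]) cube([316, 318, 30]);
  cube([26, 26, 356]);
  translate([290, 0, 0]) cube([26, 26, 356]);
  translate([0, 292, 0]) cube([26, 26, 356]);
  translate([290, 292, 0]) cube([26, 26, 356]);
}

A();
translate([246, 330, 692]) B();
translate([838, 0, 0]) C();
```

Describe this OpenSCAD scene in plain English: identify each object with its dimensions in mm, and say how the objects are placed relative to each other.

A is a table: top 798 mm (x) × 698 mm (y), 35 mm thick, upper face at z = 692 mm, on four round legs of 56 mm diameter, each leg's bounding box inset 23 mm from the nearest pair of top edges, running from z = 0 to the bottom of the top.

B is a rectangular picture frame lying in the x–z plane (depth along y). The opening is 220 mm wide (x) by 540 mm tall (z), surrounded by a border 43 mm wide on all four sides. The frame is 38 mm deep and is made of two full-height vertical stiles with two horizontal rails fitted between them.

C is a four-legged stool. The seat is 316×318 mm, 30 mm thick, top at z = 386 mm. It stands on four square legs, each 26×26 mm in cross-section, from z = 0 to the seat underside, each flush with a corner of the seat.

The picture frame is on top of the table, centred. The stool is on the floor beside the table on its +x side.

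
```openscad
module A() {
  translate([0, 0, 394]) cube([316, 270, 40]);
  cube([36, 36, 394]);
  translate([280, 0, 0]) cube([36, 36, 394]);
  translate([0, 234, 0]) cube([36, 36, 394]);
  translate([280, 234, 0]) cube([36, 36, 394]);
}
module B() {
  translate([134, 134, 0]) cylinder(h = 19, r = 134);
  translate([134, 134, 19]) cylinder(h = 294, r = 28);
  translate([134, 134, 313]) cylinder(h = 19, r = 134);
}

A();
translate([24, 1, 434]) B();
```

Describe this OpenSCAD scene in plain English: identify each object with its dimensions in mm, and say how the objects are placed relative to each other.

A is a four-legged stool. The seat is 316×270 mm, 40 mm thick, top at z = 434 mm. It stands on four square legs, each 36×36 mm in cross-section, from z = 0 to the seat underside, each flush with a corner of the seat.

B is a spool: two coaxial disc flanges of radius 134 mm and thickness 19 mm, joined by a core cylinder of radius 28 mm and height 294 mm. The lower flange rests on z = 0 and the three cylinders share a vertical axis.

The spool is on top of the stool, centred.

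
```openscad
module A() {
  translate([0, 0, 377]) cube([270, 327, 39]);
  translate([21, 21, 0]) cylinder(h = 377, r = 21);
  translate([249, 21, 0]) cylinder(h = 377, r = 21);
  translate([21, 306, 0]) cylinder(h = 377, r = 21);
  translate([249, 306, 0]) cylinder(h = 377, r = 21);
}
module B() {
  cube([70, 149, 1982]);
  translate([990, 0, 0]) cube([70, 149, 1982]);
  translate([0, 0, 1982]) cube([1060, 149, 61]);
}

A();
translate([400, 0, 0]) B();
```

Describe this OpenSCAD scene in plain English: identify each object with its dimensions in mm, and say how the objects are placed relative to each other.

A is a four-legged stool. The seat is 270×327 mm, 39 mm thick, top at z = 416 mm. It stands on four round legs, each 42 mm in diameter, from z = 0 to the seat underside, each leg's axis is inset half a diameter from the nearest pair of seat edges (so the leg's bounding box is flush with the corner).

B is a door frame. The clear opening is 920 mm wide and 1982 mm high. Two 70 mm wide jambs, 149 mm deep, stand either side of the opening from the floor to the top of the opening. A 61 mm thick head sits across the top of both jambs, spanning the full outside width of the frame.

The door frame is on the floor beside the stool on its +x side.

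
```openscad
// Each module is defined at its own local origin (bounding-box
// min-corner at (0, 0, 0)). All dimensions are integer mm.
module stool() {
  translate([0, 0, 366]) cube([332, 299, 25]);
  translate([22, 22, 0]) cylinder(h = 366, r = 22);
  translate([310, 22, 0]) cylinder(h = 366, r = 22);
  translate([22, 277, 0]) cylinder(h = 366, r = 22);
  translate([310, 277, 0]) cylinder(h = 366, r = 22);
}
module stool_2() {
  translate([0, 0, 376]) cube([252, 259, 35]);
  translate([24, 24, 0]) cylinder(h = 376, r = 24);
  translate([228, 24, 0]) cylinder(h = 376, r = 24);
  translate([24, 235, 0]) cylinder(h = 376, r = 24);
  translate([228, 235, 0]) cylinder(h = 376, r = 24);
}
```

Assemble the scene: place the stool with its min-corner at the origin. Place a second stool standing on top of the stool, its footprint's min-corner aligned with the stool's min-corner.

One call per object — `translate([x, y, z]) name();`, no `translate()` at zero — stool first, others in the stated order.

stool();
translate([0, 0, 391]) stool_2();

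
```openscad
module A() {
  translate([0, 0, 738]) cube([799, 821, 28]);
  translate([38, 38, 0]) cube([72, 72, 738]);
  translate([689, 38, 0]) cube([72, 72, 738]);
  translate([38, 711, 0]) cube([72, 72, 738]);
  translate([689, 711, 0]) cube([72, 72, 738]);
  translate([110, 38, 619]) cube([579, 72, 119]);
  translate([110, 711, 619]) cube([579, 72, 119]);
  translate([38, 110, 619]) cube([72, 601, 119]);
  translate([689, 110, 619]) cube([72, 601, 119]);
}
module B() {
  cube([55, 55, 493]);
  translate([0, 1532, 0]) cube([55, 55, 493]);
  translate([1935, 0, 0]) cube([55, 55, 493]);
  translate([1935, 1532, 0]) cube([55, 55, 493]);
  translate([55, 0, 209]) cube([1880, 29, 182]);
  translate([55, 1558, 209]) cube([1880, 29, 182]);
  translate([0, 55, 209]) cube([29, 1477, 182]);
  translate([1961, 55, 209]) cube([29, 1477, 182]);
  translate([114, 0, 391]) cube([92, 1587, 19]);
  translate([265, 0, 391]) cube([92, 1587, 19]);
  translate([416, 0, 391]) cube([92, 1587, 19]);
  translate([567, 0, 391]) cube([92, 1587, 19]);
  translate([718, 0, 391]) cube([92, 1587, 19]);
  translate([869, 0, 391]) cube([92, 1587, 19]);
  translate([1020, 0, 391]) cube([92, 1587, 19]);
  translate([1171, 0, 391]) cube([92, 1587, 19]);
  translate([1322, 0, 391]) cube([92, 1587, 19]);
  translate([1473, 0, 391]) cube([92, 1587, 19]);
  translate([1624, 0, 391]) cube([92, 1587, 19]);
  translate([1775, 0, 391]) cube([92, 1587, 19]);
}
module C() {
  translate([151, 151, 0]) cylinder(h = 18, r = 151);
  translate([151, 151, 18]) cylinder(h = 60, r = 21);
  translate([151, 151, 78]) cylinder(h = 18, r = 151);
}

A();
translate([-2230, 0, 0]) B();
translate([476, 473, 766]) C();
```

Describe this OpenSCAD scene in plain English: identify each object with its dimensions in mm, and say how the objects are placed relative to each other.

A is a rectangular dining table. The top is 799×821×28 mm with its upper surface at z = 766 mm. It stands on four 72×72 mm square legs, each inset 38 mm from the nearest pair of top edges, running from the floor to the underside of the top. Four apron rails, 72 mm thick and 119 mm tall, run between adjacent legs with their top edges flush with the underside of the top and their outer faces flush with the legs' outer faces.

B is a bed frame 1990 mm long (x) by 1587 mm wide (y). Four 55×55 mm corner posts, 493 mm tall, at the corners of the footprint. Four rails of 29 mm thickness and 182 mm height run between adjacent posts with their undersides at z = 209 mm, their outer faces flush with the outside of the frame (the two x-running rails run between the posts' inner faces; the two y-running rails run between the posts' inner faces). 12 slats, each 92 mm wide (x) and 19 mm thick, lie across the top of the two x-running rails, running the full 1587 mm width of the frame in y; the slats are evenly spaced along x between the inner faces of the end posts with equal gaps (rounded down to the nearest mm) at the −x end and between each pair — any rounding remainder accumulates at the +x end.

C is a spool: two coaxial disc flanges of radius 151 mm and thickness 18 mm, joined by a core cylinder of radius 21 mm and height 60 mm. The lower flange rests on z = 0 and the three cylinders share a vertical axis.

The bed frame is on the floor beside the table on its −x side. The spool is on top of the table.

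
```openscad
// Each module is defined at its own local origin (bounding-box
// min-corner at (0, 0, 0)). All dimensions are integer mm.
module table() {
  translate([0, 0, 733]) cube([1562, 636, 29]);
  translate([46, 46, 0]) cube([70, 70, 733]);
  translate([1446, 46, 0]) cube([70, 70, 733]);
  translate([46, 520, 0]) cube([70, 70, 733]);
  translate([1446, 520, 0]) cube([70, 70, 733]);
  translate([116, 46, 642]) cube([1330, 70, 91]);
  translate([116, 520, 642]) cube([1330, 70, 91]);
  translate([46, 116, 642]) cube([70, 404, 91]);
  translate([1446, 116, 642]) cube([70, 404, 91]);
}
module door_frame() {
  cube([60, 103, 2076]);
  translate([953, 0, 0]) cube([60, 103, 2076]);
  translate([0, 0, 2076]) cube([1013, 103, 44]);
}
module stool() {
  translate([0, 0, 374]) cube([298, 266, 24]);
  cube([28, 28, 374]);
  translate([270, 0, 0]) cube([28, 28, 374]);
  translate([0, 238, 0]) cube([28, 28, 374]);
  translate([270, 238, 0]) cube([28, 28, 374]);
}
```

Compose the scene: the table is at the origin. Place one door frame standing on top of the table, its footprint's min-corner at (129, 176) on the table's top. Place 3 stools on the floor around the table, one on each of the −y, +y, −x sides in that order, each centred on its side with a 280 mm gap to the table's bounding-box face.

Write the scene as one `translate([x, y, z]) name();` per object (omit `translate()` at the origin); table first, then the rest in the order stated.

table();
translate([129, 176, 762]) door_frame();
translate([632, -546, 0]) stool();
translate([632, 916, 0]) stool();
translate([-578, 185, 0]) stool();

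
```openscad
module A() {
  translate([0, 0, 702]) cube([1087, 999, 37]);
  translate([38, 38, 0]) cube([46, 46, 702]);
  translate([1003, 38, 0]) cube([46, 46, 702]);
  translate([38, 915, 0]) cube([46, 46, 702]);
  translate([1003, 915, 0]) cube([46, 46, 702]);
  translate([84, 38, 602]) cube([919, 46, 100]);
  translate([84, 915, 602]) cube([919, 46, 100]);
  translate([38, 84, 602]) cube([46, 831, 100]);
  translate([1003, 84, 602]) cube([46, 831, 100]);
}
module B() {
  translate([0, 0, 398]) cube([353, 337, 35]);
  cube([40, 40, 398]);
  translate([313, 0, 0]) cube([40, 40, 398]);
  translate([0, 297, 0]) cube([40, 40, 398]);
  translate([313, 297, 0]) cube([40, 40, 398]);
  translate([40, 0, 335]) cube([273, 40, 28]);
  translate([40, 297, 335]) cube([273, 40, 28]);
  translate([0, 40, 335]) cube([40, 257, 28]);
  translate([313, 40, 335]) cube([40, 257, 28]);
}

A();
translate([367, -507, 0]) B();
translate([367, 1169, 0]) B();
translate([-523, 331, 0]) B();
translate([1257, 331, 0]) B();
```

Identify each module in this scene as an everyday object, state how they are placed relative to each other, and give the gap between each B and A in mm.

Each stool's nearest face is 170 mm from the table's bounding box.

A is a table. B is a stool. Four stools sit around the table at the −y, +y, −x, +x sides. The gap between each stool and the table is 170 mm.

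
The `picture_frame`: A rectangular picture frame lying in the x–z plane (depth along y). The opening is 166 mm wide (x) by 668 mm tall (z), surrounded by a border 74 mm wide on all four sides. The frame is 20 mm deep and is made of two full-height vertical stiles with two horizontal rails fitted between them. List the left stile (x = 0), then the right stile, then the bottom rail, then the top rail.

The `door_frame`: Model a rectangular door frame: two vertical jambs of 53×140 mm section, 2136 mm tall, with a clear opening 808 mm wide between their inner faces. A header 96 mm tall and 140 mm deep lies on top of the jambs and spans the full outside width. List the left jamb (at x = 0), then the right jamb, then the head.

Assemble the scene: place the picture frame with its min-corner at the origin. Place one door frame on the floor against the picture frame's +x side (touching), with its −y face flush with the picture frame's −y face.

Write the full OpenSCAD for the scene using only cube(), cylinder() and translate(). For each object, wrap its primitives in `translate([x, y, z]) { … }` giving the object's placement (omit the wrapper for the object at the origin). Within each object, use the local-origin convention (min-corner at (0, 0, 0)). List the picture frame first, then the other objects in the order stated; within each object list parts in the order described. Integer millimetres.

cube([74, 20, 816]);
translate([240, 0, 0]) cube([74, 20, 816]);
translate([74, 0, 0]) cube([166, 20, 74]);
translate([74, 0, 742]) cube([166, 20, 74]);
translate([314, 0, 0]) {
  cube([53, 140, 2136]);
  translate([861, 0, 0]) cube([53, 140, 2136]);
  translate([0, 0, 2136]) cube([914, 140, 96]);
}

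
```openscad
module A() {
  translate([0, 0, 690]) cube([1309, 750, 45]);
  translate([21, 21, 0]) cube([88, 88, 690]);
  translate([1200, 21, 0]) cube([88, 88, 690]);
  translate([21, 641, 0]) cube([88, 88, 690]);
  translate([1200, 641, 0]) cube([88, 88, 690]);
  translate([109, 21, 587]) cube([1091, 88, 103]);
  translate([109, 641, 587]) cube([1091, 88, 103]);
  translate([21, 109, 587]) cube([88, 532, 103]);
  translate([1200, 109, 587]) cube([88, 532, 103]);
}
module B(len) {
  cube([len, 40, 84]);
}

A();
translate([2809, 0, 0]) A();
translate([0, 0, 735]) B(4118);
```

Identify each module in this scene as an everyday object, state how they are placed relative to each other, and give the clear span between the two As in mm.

Second table starts at x = 2809; first ends at x = 1309; clear span = 2809 − 1309 = 1500 mm.

A is a table. B is a beam. A beam spans the tops of two tables. The clear span between the two tables is 1500 mm.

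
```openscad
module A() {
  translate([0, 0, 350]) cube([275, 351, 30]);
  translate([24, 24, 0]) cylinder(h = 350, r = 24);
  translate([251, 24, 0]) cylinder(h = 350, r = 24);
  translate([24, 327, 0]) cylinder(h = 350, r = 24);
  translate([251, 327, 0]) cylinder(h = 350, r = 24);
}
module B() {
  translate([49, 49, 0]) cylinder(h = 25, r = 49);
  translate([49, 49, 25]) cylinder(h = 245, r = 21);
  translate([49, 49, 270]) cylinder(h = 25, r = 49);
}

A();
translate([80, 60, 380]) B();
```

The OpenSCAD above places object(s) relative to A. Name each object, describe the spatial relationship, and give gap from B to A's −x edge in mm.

A is a stool. B is a spool. The spool is on top of the stool. The gap from the spool to the stool's −x edge is 80 mm.

The spool's min-x is at 80; the stool's min-x is 0; gap = 80 mm.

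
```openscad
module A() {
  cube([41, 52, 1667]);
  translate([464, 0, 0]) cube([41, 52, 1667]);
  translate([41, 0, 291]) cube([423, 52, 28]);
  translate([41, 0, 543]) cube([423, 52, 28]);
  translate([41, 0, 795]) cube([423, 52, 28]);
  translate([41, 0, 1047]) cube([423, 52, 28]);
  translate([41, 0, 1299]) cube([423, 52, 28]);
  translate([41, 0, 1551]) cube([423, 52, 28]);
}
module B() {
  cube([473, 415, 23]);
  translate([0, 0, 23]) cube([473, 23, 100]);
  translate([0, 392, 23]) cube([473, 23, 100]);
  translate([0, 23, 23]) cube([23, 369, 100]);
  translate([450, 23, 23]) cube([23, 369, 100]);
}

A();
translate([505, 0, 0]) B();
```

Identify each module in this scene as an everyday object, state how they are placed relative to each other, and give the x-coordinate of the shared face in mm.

A is a ladder. B is an open box. The open box is against the ladder's +x side, with their −y faces flush. The x-coordinate of the shared face is 505 mm.

The ladder's +x face and the open box's −x face are both at x = 505 mm.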